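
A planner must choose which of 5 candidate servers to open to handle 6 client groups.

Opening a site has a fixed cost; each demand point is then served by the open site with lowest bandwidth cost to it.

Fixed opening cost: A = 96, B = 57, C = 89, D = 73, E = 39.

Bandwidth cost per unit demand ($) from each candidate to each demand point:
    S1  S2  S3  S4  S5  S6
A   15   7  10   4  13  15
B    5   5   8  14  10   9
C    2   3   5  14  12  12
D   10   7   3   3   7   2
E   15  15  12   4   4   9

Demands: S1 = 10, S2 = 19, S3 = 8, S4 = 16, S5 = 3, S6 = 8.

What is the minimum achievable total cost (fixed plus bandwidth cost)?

348

Open {C, D}: assign each demand point to its cheapest open site.
  S1→C 10×2=20, S2→C 19×3=57, S3→D 8×3=24, S4→D 16×3=48, S5→D 3×7=21, S6→D 8×2=16
  bandwidth cost 186, fixed 162 → total 348.
Compare {C, D, E}: bandwidth cost 177 + fixed 201 = 378.
Compare {B, D}: bandwidth cost 254 + fixed 130 = 384.
Compare {C, E}: bandwidth cost 265 + fixed 128 = 393.
All other subsets cost ≥ 378. Minimum total cost: 348.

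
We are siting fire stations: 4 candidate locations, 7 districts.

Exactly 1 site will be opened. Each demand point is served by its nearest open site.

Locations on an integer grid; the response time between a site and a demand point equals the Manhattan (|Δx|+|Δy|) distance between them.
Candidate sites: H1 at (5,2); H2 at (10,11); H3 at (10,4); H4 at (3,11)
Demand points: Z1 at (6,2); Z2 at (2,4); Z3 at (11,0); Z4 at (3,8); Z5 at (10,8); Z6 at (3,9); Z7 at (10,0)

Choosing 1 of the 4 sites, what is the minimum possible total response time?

Open {H1}.
  Z1→H1 1, Z2→H1 5, Z3→H1 8, Z4→H1 8, Z5→H1 11, Z6→H1 9, Z7→H1 7  ⇒ total 49.
Compare {H3}: total 50.
Compare {H4}: total 72.
No size-1 selection does better; minimum is 49.

49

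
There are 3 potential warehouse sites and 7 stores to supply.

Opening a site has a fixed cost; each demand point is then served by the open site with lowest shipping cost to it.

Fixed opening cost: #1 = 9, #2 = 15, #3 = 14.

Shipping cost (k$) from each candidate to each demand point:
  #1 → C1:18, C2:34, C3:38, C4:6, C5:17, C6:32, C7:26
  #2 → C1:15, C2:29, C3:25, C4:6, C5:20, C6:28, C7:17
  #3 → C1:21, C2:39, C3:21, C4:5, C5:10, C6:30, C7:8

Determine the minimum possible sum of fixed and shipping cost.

Open {#2, #3}: assign each demand point to its cheapest open site.
  C1→#2 15, C2→#2 29, C3→#3 21, C4→#3 5, C5→#3 10, C6→#2 28, C7→#3 8
  shipping cost 116, fixed 29 → total 145.
Compare {#3}: shipping cost 134 + fixed 14 = 148.
Compare {#1, #3}: shipping cost 126 + fixed 23 = 149.
Compare {#1, #2, #3}: shipping cost 116 + fixed 38 = 154.
All other subsets cost ≥ 148. Minimum total cost: 145.

145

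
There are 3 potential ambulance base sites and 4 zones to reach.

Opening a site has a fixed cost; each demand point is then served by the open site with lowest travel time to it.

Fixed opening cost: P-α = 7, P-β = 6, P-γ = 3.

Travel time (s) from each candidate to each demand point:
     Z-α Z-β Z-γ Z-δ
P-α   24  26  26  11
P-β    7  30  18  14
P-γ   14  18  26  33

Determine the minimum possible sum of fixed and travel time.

66

Open {P-β, P-γ}: assign each demand point to its cheapest open site.
  Z-α→P-β 7, Z-β→P-γ 18, Z-γ→P-β 18, Z-δ→P-β 14
  travel time 57, fixed 9 → total 66.
Compare {P-α, P-β, P-γ}: travel time 54 + fixed 16 = 70.
Compare {P-β}: travel time 69 + fixed 6 = 75.
Compare {P-α, P-β}: travel time 62 + fixed 13 = 75.
All other subsets cost ≥ 70. Minimum total cost: 66.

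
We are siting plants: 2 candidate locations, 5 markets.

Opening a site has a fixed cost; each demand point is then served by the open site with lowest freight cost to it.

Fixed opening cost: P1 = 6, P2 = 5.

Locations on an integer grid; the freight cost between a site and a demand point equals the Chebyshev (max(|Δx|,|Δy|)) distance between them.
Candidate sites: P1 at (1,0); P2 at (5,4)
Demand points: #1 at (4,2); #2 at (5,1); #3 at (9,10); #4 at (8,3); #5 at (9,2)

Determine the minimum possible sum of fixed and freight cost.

23

Open {P2}: assign each demand point to its cheapest open site.
  #1→P2 2, #2→P2 3, #3→P2 6, #4→P2 3, #5→P2 4
  freight cost 18, fixed 5 → total 23.
Compare {P1, P2}: freight cost 18 + fixed 11 = 29.
Compare {P1}: freight cost 32 + fixed 6 = 38.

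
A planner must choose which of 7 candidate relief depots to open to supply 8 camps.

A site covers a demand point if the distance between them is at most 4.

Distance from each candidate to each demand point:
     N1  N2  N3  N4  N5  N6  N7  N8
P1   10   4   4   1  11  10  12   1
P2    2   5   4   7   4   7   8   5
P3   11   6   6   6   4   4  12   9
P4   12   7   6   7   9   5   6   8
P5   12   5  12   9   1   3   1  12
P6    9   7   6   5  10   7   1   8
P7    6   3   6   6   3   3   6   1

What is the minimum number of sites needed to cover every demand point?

3

Coverage sets (demand points within 4 of each site):
  P1: {N2, N3, N4, N8}
  P2: {N1, N3, N5}
  P3: {N5, N6}
  P4: {}
  P5: {N5, N6, N7}
  P6: {N7}
  P7: {N2, N5, N6, N8}
No 2 sites suffice: every size-2 union leaves at least one demand point uncovered.
But {P1, P2, P5} covers everything, so the minimum is 3.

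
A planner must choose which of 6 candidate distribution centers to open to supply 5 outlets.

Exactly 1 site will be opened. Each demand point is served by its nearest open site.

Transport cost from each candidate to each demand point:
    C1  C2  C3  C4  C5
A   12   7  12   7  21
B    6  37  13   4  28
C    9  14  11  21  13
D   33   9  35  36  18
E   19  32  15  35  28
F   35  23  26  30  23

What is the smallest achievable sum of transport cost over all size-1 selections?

Open {A}.
  C1→A 12, C2→A 7, C3→A 12, C4→A 7, C5→A 21  ⇒ total 59.
Compare {C}: total 68.
Compare {B}: total 88.
No size-1 selection does better; minimum is 59.

59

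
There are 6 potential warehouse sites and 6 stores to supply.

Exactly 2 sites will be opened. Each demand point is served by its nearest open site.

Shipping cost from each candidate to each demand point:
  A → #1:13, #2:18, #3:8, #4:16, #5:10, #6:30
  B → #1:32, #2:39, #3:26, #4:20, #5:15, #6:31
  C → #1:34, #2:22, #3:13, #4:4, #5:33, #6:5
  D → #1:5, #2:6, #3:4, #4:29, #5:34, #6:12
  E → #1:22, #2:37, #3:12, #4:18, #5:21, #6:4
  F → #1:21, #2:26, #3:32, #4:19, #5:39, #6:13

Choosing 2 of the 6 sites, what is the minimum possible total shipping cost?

53

Open {A, D}.
  #1→D 5, #2→D 6, #3→D 4, #4→A 16, #5→A 10, #6→D 12  ⇒ total 53.
Compare {C, D}: total 57.
Compare {A, C}: total 58.
No size-2 selection does better; minimum is 53.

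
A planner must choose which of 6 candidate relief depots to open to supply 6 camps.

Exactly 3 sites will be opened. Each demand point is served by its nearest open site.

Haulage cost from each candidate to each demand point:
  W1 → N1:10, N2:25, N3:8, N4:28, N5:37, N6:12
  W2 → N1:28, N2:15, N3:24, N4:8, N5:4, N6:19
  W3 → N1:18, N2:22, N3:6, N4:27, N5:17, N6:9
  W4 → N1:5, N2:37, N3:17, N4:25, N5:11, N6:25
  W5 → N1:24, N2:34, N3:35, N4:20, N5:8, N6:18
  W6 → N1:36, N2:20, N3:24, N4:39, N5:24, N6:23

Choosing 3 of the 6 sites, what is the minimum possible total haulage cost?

47

Open {W2, W3, W4}.
  N1→W4 5, N2→W2 15, N3→W3 6, N4→W2 8, N5→W2 4, N6→W3 9  ⇒ total 47.
Compare {W1, W2, W3}: total 52.
Compare {W1, W2, W4}: total 52.
No size-3 selection does better; minimum is 47.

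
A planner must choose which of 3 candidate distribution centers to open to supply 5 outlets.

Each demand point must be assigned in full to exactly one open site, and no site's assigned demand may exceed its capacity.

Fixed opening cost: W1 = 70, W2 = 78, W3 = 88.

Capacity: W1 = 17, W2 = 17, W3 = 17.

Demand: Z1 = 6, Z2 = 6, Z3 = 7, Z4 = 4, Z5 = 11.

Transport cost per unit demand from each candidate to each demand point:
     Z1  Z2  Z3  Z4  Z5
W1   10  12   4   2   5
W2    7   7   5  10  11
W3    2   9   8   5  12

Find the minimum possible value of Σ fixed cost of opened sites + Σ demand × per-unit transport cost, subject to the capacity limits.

373

Open {W1, W3}; cheapest assignment that respects the capacities:
  W1 (cap 17, load 17): Z2, Z5 — cost 6×12 + 11×5 = 127
  W3 (cap 17, load 17): Z1, Z3, Z4 — cost 6×2 + 7×8 + 4×5 = 88
  Shipping 215, fixed 158 → total 373.
  Any other capacity-feasible assignment to {W1, W3} ships for at least 215.
Compare {W1, W2}: its best feasible assignment gives total 380.
Compare {W1, W2, W3}: its best feasible assignment gives total 388.
Every other set of open sites that can feasibly serve all demand totals ≥ 380 even under its best assignment. Minimum: 373.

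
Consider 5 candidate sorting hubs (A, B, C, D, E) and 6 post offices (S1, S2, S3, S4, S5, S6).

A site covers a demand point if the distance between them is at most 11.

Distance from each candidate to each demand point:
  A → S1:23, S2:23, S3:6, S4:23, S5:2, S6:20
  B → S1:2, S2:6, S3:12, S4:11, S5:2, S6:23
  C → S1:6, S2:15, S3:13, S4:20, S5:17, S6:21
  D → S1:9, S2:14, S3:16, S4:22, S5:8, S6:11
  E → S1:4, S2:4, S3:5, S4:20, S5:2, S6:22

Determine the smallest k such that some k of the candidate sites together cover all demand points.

Coverage sets (demand points within 11 of each site):
  A: {S3, S5}
  B: {S1, S2, S4, S5}
  C: {S1}
  D: {S1, S5, S6}
  E: {S1, S2, S3, S5}
No 2 sites suffice: every size-2 union leaves at least one demand point uncovered.
But {A, B, D} covers everything, so the minimum is 3.

3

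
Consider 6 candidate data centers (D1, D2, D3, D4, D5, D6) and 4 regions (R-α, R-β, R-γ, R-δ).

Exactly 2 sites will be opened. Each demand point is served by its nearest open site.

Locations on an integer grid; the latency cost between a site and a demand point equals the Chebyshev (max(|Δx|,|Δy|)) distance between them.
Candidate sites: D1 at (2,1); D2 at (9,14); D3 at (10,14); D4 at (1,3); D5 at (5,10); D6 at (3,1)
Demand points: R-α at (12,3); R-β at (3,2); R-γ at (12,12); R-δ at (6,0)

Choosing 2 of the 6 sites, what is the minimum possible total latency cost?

Open {D3, D6}.
  R-α→D6 9, R-β→D6 1, R-γ→D3 2, R-δ→D6 3  ⇒ total 15.
Compare {D2, D6}: total 16.
Compare {D1, D3}: total 17.
No size-2 selection does better; minimum is 15.

15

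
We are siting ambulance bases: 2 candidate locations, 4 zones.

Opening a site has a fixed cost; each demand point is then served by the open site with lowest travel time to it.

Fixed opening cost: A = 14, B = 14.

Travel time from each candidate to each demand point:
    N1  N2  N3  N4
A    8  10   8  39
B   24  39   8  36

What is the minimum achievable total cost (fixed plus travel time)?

Open {A}: assign each demand point to its cheapest open site.
  N1→A 8, N2→A 10, N3→A 8, N4→A 39
  travel time 65, fixed 14 → total 79.
Compare {A, B}: travel time 62 + fixed 28 = 90.
Compare {B}: travel time 107 + fixed 14 = 121.

79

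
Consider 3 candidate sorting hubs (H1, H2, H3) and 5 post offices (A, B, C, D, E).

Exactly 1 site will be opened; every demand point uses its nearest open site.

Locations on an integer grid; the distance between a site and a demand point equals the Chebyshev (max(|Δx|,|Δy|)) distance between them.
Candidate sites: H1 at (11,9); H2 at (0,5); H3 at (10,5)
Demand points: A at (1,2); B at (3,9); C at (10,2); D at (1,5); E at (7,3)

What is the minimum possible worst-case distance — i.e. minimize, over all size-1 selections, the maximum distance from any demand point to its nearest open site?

9

Open {H3}.
  Farthest demand point is A at distance 9 (to H3); all others are ≤ 9.
With {H1} the worst case is 10.
With {H2} the worst case is 10.
No size-1 selection achieves below 9.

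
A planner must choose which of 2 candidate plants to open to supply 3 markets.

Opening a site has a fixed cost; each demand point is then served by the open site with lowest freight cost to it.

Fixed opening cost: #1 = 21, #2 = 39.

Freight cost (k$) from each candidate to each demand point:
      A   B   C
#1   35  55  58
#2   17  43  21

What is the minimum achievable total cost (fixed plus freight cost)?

Open {#2}: assign each demand point to its cheapest open site.
  A→#2 17, B→#2 43, C→#2 21
  freight cost 81, fixed 39 → total 120.
Compare {#1, #2}: freight cost 81 + fixed 60 = 141.
Compare {#1}: freight cost 148 + fixed 21 = 169.

120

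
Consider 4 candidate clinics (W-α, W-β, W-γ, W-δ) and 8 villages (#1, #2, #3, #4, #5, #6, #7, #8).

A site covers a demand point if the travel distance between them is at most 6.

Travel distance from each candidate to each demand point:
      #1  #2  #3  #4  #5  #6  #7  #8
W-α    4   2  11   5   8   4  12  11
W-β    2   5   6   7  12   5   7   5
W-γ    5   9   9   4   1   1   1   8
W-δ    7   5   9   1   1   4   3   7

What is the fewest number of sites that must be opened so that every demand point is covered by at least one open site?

2

Coverage sets (demand points within 6 of each site):
  W-α: {#1, #2, #4, #6}
  W-β: {#1, #2, #3, #6, #8}
  W-γ: {#1, #4, #5, #6, #7}
  W-δ: {#2, #4, #5, #6, #7}
No single site covers all 8 demand points.
But {W-β, W-γ} covers everything, so the minimum is 2.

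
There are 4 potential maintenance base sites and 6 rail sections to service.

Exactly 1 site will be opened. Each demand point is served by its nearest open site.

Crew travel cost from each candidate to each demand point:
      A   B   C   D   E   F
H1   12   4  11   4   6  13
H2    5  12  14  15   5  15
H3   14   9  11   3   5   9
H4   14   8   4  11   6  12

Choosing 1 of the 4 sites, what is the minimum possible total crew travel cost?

50

Open {H1}.
  A→H1 12, B→H1 4, C→H1 11, D→H1 4, E→H1 6, F→H1 13  ⇒ total 50.
Compare {H3}: total 51.
Compare {H4}: total 55.
No size-1 selection does better; minimum is 50.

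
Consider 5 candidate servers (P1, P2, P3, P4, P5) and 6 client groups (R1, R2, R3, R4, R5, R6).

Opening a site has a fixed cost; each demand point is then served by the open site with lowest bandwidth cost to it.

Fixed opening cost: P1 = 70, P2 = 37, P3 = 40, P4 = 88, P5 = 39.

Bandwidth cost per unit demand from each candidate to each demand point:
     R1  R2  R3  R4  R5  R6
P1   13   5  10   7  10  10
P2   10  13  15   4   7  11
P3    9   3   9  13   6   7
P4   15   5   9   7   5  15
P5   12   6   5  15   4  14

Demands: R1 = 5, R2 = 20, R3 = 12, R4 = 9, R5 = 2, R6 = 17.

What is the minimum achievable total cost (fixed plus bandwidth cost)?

Open {P2, P3, P5}: assign each demand point to its cheapest open site.
  R1→P3 5×9=45, R2→P3 20×3=60, R3→P5 12×5=60, R4→P2 9×4=36, R5→P5 2×4=8, R6→P3 17×7=119
  bandwidth cost 328, fixed 116 → total 444.
Compare {P2, P3}: bandwidth cost 380 + fixed 77 = 457.
Compare {P3, P5}: bandwidth cost 409 + fixed 79 = 488.
Compare {P3}: bandwidth cost 461 + fixed 40 = 501.
All other subsets cost ≥ 457. Minimum total cost: 444.

444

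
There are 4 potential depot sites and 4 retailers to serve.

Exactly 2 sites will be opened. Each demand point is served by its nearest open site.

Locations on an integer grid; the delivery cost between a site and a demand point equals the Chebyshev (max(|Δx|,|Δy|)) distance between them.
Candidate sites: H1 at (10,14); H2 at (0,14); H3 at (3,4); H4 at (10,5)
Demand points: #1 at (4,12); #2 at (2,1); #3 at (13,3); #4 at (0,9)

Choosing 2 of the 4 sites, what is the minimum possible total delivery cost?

18

Open {H3, H4}.
  #1→H4 7, #2→H3 3, #3→H4 3, #4→H3 5  ⇒ total 18.
Compare {H2, H4}: total 20.
Compare {H2, H3}: total 22.
No size-2 selection does better; minimum is 18.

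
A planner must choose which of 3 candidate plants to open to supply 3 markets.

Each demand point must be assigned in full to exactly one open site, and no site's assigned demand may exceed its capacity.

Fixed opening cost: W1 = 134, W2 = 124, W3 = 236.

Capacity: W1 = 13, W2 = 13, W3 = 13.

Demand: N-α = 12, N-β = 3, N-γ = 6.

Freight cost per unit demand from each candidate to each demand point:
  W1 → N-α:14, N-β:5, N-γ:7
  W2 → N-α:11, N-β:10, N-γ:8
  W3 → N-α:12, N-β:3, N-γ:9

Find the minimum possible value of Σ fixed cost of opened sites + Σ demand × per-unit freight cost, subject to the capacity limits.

447

Open {W1, W2}; cheapest assignment that respects the capacities:
  W1 (cap 13, load 9): N-β, N-γ — cost 3×5 + 6×7 = 57
  W2 (cap 13, load 12): N-α — cost 12×11 = 132
  Shipping 189, fixed 258 → total 447.
  Any other capacity-feasible assignment to {W1, W2} ships for at least 189.
Compare {W2, W3}: its best feasible assignment gives total 555.
Compare {W1, W3}: its best feasible assignment gives total 571.
Every other set of open sites that can feasibly serve all demand totals ≥ 555 even under its best assignment. Minimum: 447.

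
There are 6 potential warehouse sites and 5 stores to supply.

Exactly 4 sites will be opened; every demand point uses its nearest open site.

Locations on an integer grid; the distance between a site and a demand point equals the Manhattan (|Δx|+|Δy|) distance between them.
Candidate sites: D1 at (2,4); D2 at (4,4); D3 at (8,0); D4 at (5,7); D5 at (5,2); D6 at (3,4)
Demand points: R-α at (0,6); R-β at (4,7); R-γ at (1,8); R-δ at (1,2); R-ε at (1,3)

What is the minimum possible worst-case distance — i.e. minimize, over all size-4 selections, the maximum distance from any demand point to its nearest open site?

Open {D1, D2, D3, D4}.
  Farthest demand point is R-γ at distance 5 (to D1); all others are ≤ 5.
With {D1, D2, D3, D5} the worst case is 5.
With {D1, D2, D3, D6} the worst case is 5.
No size-4 selection achieves below 5.

5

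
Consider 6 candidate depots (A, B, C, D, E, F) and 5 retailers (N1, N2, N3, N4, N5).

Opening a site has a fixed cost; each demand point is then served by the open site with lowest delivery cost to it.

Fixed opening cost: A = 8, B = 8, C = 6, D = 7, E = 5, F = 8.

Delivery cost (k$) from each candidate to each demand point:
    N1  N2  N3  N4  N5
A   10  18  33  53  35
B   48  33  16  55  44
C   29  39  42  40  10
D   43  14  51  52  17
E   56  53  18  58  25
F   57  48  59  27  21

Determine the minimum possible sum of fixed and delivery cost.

110

Open {A, C, E, F}: assign each demand point to its cheapest open site.
  N1→A 10, N2→A 18, N3→E 18, N4→F 27, N5→C 10
  delivery cost 83, fixed 27 → total 110.
Compare {A, B, C, F}: delivery cost 81 + fixed 30 = 111.
Compare {A, C, D, E, F}: delivery cost 79 + fixed 34 = 113.
Compare {A, D, E, F}: delivery cost 86 + fixed 28 = 114.
All other subsets cost ≥ 111. Minimum total cost: 110.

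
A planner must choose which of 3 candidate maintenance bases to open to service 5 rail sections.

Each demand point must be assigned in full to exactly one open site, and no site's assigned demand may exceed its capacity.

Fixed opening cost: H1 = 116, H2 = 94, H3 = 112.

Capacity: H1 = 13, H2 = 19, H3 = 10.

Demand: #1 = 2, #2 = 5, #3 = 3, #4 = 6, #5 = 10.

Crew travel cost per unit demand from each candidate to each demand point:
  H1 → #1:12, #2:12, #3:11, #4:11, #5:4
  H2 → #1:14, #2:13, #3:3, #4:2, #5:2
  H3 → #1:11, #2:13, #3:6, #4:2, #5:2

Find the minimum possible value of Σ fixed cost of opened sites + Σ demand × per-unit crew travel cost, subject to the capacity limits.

Open {H2, H3}; cheapest assignment that respects the capacities:
  H2 (cap 19, load 19): #3, #4, #5 — cost 3×3 + 6×2 + 10×2 = 41
  H3 (cap 10, load 7): #1, #2 — cost 2×11 + 5×13 = 87
  Shipping 128, fixed 206 → total 334.
  Any other capacity-feasible assignment to {H2, H3} ships for at least 128.
Compare {H1, H2}: its best feasible assignment gives total 335.
Compare {H1, H2, H3}: its best feasible assignment gives total 445.
Every other set of open sites that can feasibly serve all demand totals ≥ 335 even under its best assignment. Minimum: 334.

334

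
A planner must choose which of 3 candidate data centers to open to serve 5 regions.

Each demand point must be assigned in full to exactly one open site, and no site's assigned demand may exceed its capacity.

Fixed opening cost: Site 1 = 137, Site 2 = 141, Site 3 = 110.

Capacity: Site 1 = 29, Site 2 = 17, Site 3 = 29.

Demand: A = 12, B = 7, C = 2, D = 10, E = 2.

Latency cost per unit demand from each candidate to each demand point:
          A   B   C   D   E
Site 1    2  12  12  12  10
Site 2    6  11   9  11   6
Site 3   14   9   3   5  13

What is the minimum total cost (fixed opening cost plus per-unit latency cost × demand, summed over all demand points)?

410

Open {Site 1, Site 3}; cheapest assignment that respects the capacities:
  Site 1 (cap 29, load 14): A, E — cost 12×2 + 2×10 = 44
  Site 3 (cap 29, load 19): B, C, D — cost 7×9 + 2×3 + 10×5 = 119
  Shipping 163, fixed 247 → total 410.
  Any other capacity-feasible assignment to {Site 1, Site 3} ships for at least 163.
Compare {Site 2, Site 3}: its best feasible assignment gives total 454.
Compare {Site 1, Site 2}: its best feasible assignment gives total 526.
Every other set of open sites that can feasibly serve all demand totals ≥ 454 even under its best assignment. Minimum: 410.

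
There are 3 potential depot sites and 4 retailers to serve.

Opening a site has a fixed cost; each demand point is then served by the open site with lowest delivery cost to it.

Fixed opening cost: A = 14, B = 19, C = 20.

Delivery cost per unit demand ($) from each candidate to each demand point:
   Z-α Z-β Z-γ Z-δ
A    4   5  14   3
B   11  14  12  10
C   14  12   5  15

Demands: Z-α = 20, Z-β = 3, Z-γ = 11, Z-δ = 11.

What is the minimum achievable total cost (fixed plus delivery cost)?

Open {A, C}: assign each demand point to its cheapest open site.
  Z-α→A 20×4=80, Z-β→A 3×5=15, Z-γ→C 11×5=55, Z-δ→A 11×3=33
  delivery cost 183, fixed 34 → total 217.
Compare {A, B, C}: delivery cost 183 + fixed 53 = 236.
Compare {A, B}: delivery cost 260 + fixed 33 = 293.
Compare {A}: delivery cost 282 + fixed 14 = 296.
All other subsets cost ≥ 236. Minimum total cost: 217.

217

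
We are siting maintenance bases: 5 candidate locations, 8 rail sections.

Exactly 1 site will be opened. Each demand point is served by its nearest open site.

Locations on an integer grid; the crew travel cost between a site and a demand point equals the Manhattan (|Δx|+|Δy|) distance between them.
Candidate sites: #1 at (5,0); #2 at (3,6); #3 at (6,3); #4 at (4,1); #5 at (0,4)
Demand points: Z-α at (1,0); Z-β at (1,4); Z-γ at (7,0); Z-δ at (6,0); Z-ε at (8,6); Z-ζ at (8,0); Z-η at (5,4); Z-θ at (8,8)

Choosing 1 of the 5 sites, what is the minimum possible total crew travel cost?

Open {#3}.
  Z-α→#3 8, Z-β→#3 6, Z-γ→#3 4, Z-δ→#3 3, Z-ε→#3 5, Z-ζ→#3 5, Z-η→#3 2, Z-θ→#3 7  ⇒ total 40.
Compare {#1}: total 42.
Compare {#4}: total 46.
No size-1 selection does better; minimum is 40.

40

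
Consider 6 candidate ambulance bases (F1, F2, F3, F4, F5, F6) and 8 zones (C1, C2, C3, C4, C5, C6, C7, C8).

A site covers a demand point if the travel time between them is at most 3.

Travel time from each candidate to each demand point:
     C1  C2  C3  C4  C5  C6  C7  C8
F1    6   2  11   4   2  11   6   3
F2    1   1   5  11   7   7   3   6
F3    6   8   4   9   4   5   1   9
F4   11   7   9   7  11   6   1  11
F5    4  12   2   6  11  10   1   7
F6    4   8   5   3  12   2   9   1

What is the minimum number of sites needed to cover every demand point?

4

Coverage sets (demand points within 3 of each site):
  F1: {C2, C5, C8}
  F2: {C1, C2, C7}
  F3: {C7}
  F4: {C7}
  F5: {C3, C7}
  F6: {C4, C6, C8}
No 3 sites suffice: every size-3 union leaves at least one demand point uncovered.
But {F1, F2, F5, F6} covers everything, so the minimum is 4.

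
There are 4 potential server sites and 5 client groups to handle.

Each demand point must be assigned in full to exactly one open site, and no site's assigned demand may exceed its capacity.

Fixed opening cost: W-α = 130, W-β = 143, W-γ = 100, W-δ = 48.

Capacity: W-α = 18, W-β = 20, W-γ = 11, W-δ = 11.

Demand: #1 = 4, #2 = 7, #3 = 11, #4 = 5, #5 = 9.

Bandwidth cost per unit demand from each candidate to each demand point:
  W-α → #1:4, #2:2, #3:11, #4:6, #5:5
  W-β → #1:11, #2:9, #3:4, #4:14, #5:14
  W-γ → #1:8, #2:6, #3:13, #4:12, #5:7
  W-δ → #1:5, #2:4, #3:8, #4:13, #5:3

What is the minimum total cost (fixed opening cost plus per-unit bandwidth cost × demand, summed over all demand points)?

Open {W-α, W-β, W-δ}; cheapest assignment that respects the capacities:
  W-α (cap 18, load 16): #1, #2, #4 — cost 4×4 + 7×2 + 5×6 = 60
  W-β (cap 20, load 11): #3 — cost 11×4 = 44
  W-δ (cap 11, load 9): #5 — cost 9×3 = 27
  Shipping 131, fixed 321 → total 452.
  Any other capacity-feasible assignment to {W-α, W-β, W-δ} ships for at least 131.
Compare {W-α, W-β}: its best feasible assignment gives total 471.
Compare {W-α, W-γ, W-δ}: its best feasible assignment gives total 489.
Every other set of open sites that can feasibly serve all demand totals ≥ 471 even under its best assignment. Minimum: 452.

452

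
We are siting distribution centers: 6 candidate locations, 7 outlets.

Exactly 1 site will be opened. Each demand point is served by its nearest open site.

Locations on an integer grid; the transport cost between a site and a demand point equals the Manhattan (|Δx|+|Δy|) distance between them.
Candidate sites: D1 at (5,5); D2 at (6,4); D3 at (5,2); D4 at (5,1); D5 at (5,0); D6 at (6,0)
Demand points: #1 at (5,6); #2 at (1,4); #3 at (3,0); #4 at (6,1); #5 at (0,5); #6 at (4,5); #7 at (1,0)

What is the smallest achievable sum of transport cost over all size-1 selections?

Open {D1}.
  #1→D1 1, #2→D1 5, #3→D1 7, #4→D1 5, #5→D1 5, #6→D1 1, #7→D1 9  ⇒ total 33.
Compare {D3}: total 34.
Compare {D4}: total 35.
No size-1 selection does better; minimum is 33.

33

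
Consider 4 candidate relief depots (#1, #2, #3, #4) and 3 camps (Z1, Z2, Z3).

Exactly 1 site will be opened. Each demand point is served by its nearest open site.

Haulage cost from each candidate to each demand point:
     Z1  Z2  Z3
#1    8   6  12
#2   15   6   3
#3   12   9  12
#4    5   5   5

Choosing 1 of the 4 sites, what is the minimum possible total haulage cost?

15

Open {#4}.
  Z1→#4 5, Z2→#4 5, Z3→#4 5  ⇒ total 15.
Compare {#2}: total 24.
Compare {#1}: total 26.
No size-1 selection does better; minimum is 15.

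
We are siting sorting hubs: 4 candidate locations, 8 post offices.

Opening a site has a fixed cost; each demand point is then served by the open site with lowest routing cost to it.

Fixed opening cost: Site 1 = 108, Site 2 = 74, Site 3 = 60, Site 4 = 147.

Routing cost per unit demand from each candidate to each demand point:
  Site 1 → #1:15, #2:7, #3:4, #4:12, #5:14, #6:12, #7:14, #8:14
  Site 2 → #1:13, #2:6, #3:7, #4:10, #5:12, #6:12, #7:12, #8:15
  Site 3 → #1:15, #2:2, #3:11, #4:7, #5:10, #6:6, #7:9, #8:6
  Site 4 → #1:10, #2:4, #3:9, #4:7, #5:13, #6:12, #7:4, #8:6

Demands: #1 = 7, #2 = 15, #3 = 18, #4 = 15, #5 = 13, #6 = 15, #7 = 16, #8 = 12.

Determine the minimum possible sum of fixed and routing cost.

916

Open {Site 1, Site 3}: assign each demand point to its cheapest open site.
  #1→Site 1 7×15=105, #2→Site 3 15×2=30, #3→Site 1 18×4=72, #4→Site 3 15×7=105, #5→Site 3 13×10=130, #6→Site 3 15×6=90, #7→Site 3 16×9=144, #8→Site 3 12×6=72
  routing cost 748, fixed 168 → total 916.
Compare {Site 2, Site 3}: routing cost 788 + fixed 134 = 922.
Compare {Site 3, Site 4}: routing cost 723 + fixed 207 = 930.
Compare {Site 3}: routing cost 874 + fixed 60 = 934.
All other subsets cost ≥ 922. Minimum total cost: 916.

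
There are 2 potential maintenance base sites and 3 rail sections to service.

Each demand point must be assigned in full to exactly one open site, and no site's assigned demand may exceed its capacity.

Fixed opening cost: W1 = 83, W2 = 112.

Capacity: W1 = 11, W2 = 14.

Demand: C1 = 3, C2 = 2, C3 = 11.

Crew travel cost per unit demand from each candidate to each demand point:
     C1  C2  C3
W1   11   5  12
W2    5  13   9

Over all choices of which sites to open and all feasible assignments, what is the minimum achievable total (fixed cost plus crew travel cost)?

319

Open {W1, W2}; cheapest assignment that respects the capacities:
  W1 (cap 11, load 2): C2 — cost 2×5 = 10
  W2 (cap 14, load 14): C1, C3 — cost 3×5 + 11×9 = 114
  Shipping 124, fixed 195 → total 319.
  Any other capacity-feasible assignment to {W1, W2} ships for at least 124.
Total demand is 16 and no other set of sites has combined capacity ≥ 16, so {W1, W2} is the only feasible choice of open sites. Minimum: 319.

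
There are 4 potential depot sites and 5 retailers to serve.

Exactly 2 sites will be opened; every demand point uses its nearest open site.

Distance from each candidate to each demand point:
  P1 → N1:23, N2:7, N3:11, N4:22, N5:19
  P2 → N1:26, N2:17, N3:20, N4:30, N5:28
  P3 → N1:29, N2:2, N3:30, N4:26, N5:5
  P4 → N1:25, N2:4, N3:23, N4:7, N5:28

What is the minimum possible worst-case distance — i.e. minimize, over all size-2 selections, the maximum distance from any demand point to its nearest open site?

Open {P1, P2}.
  Farthest demand point is N1 at distance 23 (to P1); all others are ≤ 23.
With {P1, P3} the worst case is 23.
With {P1, P4} the worst case is 23.
No size-2 selection achieves below 23.

23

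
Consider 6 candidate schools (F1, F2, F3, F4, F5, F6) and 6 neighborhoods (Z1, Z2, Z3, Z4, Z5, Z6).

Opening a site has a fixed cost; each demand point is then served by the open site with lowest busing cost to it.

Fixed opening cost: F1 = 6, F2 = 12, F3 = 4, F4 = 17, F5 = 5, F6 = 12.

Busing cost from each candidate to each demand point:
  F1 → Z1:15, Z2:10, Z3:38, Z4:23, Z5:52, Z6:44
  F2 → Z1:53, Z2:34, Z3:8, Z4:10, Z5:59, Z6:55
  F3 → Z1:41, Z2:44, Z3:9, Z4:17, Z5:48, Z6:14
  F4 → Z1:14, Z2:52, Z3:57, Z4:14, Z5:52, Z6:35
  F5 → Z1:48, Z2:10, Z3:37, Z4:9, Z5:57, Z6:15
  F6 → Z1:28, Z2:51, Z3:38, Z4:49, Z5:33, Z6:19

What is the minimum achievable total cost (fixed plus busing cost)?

Open {F1, F3, F5, F6}: assign each demand point to its cheapest open site.
  Z1→F1 15, Z2→F1 10, Z3→F3 9, Z4→F5 9, Z5→F6 33, Z6→F3 14
  busing cost 90, fixed 27 → total 117.
Compare {F1, F3, F5}: busing cost 105 + fixed 15 = 120.
Compare {F1, F3, F6}: busing cost 98 + fixed 22 = 120.
Compare {F1, F3}: busing cost 113 + fixed 10 = 123.
All other subsets cost ≥ 120. Minimum total cost: 117.

117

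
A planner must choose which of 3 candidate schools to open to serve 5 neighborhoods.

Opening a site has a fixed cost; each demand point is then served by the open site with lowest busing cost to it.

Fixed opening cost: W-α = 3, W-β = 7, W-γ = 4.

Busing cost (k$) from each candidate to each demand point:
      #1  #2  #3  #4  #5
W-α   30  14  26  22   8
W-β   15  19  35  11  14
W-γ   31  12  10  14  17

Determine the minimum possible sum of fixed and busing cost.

Open {W-α, W-β, W-γ}: assign each demand point to its cheapest open site.
  #1→W-β 15, #2→W-γ 12, #3→W-γ 10, #4→W-β 11, #5→W-α 8
  busing cost 56, fixed 14 → total 70.
Compare {W-β, W-γ}: busing cost 62 + fixed 11 = 73.
Compare {W-α, W-γ}: busing cost 74 + fixed 7 = 81.
Compare {W-α, W-β}: busing cost 74 + fixed 10 = 84.
All other subsets cost ≥ 73. Minimum total cost: 70.

70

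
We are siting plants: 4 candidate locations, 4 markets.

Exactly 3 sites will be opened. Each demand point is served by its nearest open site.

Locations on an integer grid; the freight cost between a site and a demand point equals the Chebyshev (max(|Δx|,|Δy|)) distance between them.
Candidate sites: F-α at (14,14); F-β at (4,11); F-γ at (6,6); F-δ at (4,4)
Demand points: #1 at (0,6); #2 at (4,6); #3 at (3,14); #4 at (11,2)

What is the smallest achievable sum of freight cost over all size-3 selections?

Open {F-β, F-γ, F-δ}.
  #1→F-δ 4, #2→F-γ 2, #3→F-β 3, #4→F-γ 5  ⇒ total 14.
Compare {F-α, F-β, F-γ}: total 15.
Compare {F-α, F-β, F-δ}: total 16.
No size-3 selection does better; minimum is 14.

14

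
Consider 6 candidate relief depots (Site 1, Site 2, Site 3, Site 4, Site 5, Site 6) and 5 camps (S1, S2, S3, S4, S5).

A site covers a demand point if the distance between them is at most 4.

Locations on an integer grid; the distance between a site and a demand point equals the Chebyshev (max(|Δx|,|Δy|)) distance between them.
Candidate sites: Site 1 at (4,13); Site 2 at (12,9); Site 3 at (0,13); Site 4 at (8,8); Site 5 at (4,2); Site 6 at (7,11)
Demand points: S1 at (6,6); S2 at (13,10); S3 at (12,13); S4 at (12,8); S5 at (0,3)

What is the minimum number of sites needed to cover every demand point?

2

Coverage sets (demand points within 4 of each site):
  Site 1: {}
  Site 2: {S2, S3, S4}
  Site 3: {}
  Site 4: {S1, S4}
  Site 5: {S1, S5}
  Site 6: {}
No single site covers all 5 demand points.
But {Site 2, Site 5} covers everything, so the minimum is 2.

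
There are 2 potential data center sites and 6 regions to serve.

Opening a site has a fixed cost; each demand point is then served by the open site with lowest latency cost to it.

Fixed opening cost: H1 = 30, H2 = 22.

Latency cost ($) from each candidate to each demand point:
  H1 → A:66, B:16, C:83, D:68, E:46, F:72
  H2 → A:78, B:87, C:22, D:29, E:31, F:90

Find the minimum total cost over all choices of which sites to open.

288

Open {H1, H2}: assign each demand point to its cheapest open site.
  A→H1 66, B→H1 16, C→H2 22, D→H2 29, E→H2 31, F→H1 72
  latency cost 236, fixed 52 → total 288.
Compare {H2}: latency cost 337 + fixed 22 = 359.
Compare {H1}: latency cost 351 + fixed 30 = 381.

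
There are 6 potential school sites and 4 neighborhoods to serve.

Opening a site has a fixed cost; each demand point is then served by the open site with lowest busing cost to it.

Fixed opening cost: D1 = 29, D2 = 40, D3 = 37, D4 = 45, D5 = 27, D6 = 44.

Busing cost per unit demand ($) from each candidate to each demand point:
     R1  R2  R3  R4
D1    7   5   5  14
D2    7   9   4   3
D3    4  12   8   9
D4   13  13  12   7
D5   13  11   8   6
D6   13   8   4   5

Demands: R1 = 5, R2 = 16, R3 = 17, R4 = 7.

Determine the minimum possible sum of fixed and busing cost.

273

Open {D1, D2}: assign each demand point to its cheapest open site.
  R1→D1 5×7=35, R2→D1 16×5=80, R3→D2 17×4=68, R4→D2 7×3=21
  busing cost 204, fixed 69 → total 273.
Compare {D1, D6}: busing cost 218 + fixed 73 = 291.
Compare {D1, D2, D3}: busing cost 189 + fixed 106 = 295.
Compare {D1, D5}: busing cost 242 + fixed 56 = 298.
All other subsets cost ≥ 291. Minimum total cost: 273.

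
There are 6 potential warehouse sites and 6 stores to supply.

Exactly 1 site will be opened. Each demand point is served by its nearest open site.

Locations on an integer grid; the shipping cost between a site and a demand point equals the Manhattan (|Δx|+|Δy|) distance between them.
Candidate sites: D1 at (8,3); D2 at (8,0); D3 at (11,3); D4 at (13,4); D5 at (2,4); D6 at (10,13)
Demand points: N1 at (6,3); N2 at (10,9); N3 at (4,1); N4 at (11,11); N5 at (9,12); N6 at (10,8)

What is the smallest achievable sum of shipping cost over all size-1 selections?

44

Open {D1}.
  N1→D1 2, N2→D1 8, N3→D1 6, N4→D1 11, N5→D1 10, N6→D1 7  ⇒ total 44.
Compare {D3}: total 46.
Compare {D6}: total 46.
No size-1 selection does better; minimum is 44.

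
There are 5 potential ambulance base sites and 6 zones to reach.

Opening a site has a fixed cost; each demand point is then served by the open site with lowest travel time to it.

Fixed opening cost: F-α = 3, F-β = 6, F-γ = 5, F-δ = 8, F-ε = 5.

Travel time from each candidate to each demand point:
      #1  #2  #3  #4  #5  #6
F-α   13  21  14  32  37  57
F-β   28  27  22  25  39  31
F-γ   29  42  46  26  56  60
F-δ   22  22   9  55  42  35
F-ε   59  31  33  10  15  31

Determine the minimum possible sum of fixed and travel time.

112

Open {F-α, F-ε}: assign each demand point to its cheapest open site.
  #1→F-α 13, #2→F-α 21, #3→F-α 14, #4→F-ε 10, #5→F-ε 15, #6→F-ε 31
  travel time 104, fixed 8 → total 112.
Compare {F-α, F-δ, F-ε}: travel time 99 + fixed 16 = 115.
Compare {F-α, F-γ, F-ε}: travel time 104 + fixed 13 = 117.
Compare {F-α, F-β, F-ε}: travel time 104 + fixed 14 = 118.
All other subsets cost ≥ 115. Minimum total cost: 112.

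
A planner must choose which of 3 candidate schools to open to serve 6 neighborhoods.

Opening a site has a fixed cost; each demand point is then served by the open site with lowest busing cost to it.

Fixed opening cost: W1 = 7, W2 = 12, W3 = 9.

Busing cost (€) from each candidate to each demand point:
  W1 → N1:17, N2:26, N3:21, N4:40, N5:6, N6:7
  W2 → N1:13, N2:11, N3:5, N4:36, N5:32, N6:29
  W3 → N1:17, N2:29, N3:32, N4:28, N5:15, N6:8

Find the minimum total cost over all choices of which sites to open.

97

Open {W1, W2}: assign each demand point to its cheapest open site.
  N1→W2 13, N2→W2 11, N3→W2 5, N4→W2 36, N5→W1 6, N6→W1 7
  busing cost 78, fixed 19 → total 97.
Compare {W1, W2, W3}: busing cost 70 + fixed 28 = 98.
Compare {W2, W3}: busing cost 80 + fixed 21 = 101.
Compare {W1, W3}: busing cost 105 + fixed 16 = 121.
All other subsets cost ≥ 98. Minimum total cost: 97.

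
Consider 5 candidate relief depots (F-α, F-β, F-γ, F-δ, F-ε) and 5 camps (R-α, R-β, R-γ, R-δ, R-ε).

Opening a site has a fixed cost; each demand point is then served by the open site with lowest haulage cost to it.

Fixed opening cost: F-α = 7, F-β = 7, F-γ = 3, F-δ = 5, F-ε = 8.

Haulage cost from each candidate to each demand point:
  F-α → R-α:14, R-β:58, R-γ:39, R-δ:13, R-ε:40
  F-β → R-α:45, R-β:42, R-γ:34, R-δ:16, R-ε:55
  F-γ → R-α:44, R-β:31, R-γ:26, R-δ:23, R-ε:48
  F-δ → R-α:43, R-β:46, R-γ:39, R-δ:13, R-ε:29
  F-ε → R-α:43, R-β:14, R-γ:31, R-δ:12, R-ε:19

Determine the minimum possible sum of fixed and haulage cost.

103

Open {F-α, F-γ, F-ε}: assign each demand point to its cheapest open site.
  R-α→F-α 14, R-β→F-ε 14, R-γ→F-γ 26, R-δ→F-ε 12, R-ε→F-ε 19
  haulage cost 85, fixed 18 → total 103.
Compare {F-α, F-ε}: haulage cost 90 + fixed 15 = 105.
Compare {F-α, F-γ, F-δ, F-ε}: haulage cost 85 + fixed 23 = 108.
Compare {F-α, F-δ, F-ε}: haulage cost 90 + fixed 20 = 110.
All other subsets cost ≥ 105. Minimum total cost: 103.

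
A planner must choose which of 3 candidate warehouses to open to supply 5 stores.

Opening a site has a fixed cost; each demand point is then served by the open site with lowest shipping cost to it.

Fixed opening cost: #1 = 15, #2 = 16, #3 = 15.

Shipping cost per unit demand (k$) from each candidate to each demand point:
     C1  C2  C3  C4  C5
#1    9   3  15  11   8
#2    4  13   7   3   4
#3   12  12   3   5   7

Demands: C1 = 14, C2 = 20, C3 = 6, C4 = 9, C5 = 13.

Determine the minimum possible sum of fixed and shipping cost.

259

Open {#1, #2, #3}: assign each demand point to its cheapest open site.
  C1→#2 14×4=56, C2→#1 20×3=60, C3→#3 6×3=18, C4→#2 9×3=27, C5→#2 13×4=52
  shipping cost 213, fixed 46 → total 259.
Compare {#1, #2}: shipping cost 237 + fixed 31 = 268.
Compare {#1, #3}: shipping cost 340 + fixed 30 = 370.
Compare {#2, #3}: shipping cost 393 + fixed 31 = 424.
All other subsets cost ≥ 268. Minimum total cost: 259.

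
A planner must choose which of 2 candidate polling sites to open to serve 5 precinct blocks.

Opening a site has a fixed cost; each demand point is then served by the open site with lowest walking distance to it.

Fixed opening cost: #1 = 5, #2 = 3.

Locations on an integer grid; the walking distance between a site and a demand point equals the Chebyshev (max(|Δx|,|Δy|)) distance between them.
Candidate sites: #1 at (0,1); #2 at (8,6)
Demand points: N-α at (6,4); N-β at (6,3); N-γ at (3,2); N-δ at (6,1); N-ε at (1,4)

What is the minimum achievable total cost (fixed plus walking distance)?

24

Open {#1, #2}: assign each demand point to its cheapest open site.
  N-α→#2 2, N-β→#2 3, N-γ→#1 3, N-δ→#2 5, N-ε→#1 3
  walking distance 16, fixed 8 → total 24.
Compare {#2}: walking distance 22 + fixed 3 = 25.
Compare {#1}: walking distance 24 + fixed 5 = 29.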